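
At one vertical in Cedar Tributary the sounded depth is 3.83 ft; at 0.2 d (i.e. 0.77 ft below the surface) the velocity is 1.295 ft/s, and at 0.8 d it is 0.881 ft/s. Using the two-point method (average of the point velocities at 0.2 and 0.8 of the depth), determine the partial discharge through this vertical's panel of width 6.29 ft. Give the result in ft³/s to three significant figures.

v̄ = (1.295 + 0.881) / 2 = 1.088 ft/s
q = v̄ × d × w = 1.088 × 3.83 × 6.29 = 26.21 ft³/s

26.2 ft³/s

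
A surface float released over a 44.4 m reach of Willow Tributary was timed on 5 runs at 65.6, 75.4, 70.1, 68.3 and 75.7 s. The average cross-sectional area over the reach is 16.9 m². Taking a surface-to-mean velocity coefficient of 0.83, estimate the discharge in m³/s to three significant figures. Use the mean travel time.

t̄ = (65.6 + 75.4 + 70.1 + 68.3 + 75.7) / 5 = 71.02 s
v_surface = L / t̄ = 44.4 / 71.02 = 0.6252 m/s
v_mean = 0.83 × 0.6252 = 0.5189 m/s
Q = A × v_mean = 16.9 × 0.5189 = 8.769 m³/s

8.77 m³/s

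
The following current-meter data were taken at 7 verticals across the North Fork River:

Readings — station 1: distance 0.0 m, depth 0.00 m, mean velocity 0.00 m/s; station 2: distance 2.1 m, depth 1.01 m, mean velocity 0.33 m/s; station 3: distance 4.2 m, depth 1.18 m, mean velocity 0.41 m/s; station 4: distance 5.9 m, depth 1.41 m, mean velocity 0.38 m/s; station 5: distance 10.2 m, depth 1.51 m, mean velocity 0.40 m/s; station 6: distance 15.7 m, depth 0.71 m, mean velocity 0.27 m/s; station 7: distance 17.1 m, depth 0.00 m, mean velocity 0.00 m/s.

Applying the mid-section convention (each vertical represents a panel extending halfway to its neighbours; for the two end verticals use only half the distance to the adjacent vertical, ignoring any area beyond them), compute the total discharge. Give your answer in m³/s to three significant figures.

6.85 m³/s

w_2 = (4.2 − 0.0)/2 = 2.1 m; q_2 = 0.33 × 1.01 × 2.1 = 0.6999 m³/s
w_3 = (5.9 − 2.1)/2 = 1.9 m; q_3 = 0.41 × 1.18 × 1.9 = 0.9192 m³/s
w_4 = (10.2 − 4.2)/2 = 3 m; q_4 = 0.38 × 1.41 × 3 = 1.607 m³/s
w_5 = (15.7 − 5.9)/2 = 4.9 m; q_5 = 0.40 × 1.51 × 4.9 = 2.960 m³/s
w_6 = (17.1 − 10.2)/2 = 3.45 m; q_6 = 0.27 × 0.71 × 3.45 = 0.6614 m³/s
Stations 1, 7 contribute zero (depth or velocity is 0).
Q = Σ qᵢ = 6.848 m³/s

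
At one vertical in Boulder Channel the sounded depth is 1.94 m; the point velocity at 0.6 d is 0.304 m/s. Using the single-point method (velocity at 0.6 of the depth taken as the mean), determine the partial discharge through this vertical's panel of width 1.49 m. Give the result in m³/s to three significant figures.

v̄ = v₀.₆ = 0.304 m/s
q = v̄ × d × w = 0.3040 × 1.94 × 1.49 = 0.8787 m³/s

0.879 m³/s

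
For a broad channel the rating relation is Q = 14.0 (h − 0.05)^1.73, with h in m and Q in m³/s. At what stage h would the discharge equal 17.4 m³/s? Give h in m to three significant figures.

1.18 m

h − h₀ = (Q/C)^(1/b) = (17.4/14.0)^(1/1.73) = 1.134 m
h = 0.05 + 1.134 = 1.184 m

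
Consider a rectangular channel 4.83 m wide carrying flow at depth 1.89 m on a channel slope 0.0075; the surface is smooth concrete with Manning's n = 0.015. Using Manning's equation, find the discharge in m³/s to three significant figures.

54.8 m³/s

A = b·y = 4.83 × 1.89 = 9.129 m²
P = b + 2y = 4.83 + 2×1.89 = 8.610 m
R = A/P = 9.129/8.610 = 1.060 m
Q = (1/n)·A·R^(2/3)·S^(1/2) = (1/0.015) × 9.129 × 1.060^(2/3) × 0.0075^(1/2) = 54.80 m³/s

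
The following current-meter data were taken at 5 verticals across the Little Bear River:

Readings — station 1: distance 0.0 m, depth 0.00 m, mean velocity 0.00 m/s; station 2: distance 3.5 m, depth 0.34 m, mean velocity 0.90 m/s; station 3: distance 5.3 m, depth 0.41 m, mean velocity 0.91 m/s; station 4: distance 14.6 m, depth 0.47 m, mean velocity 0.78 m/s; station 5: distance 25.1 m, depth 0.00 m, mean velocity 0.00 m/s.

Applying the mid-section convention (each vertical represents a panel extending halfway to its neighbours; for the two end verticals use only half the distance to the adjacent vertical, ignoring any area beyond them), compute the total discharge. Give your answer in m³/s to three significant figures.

w_2 = (5.3 − 0.0)/2 = 2.65 m; q_2 = 0.90 × 0.34 × 2.65 = 0.8109 m³/s
w_3 = (14.6 − 3.5)/2 = 5.55 m; q_3 = 0.91 × 0.41 × 5.55 = 2.071 m³/s
w_4 = (25.1 − 5.3)/2 = 9.9 m; q_4 = 0.78 × 0.47 × 9.9 = 3.629 m³/s
Stations 1, 5 contribute zero (depth or velocity is 0).
Q = Σ qᵢ = 6.511 m³/s

6.51 m³/s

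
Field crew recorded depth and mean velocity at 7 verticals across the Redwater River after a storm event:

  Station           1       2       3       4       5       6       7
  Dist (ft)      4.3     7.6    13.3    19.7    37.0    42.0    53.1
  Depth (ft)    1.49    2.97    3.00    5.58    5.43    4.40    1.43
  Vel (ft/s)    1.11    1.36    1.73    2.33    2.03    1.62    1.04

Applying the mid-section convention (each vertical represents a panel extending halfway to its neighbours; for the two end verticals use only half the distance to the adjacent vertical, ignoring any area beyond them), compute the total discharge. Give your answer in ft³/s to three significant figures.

395 ft³/s

w_1 = (7.6 − 4.3)/2 = 1.65 ft; q_1 = 1.11 × 1.49 × 1.65 = 2.729 ft³/s
w_2 = (13.3 − 4.3)/2 = 4.5 ft; q_2 = 1.36 × 2.97 × 4.5 = 18.18 ft³/s
w_3 = (19.7 − 7.6)/2 = 6.05 ft; q_3 = 1.73 × 3.00 × 6.05 = 31.40 ft³/s
w_4 = (37.0 − 13.3)/2 = 11.85 ft; q_4 = 2.33 × 5.58 × 11.85 = 154.1 ft³/s
w_5 = (42.0 − 19.7)/2 = 11.15 ft; q_5 = 2.03 × 5.43 × 11.15 = 122.9 ft³/s
w_6 = (53.1 − 37.0)/2 = 8.05 ft; q_6 = 1.62 × 4.40 × 8.05 = 57.38 ft³/s
w_7 = (53.1 − 42.0)/2 = 5.55 ft; q_7 = 1.04 × 1.43 × 5.55 = 8.254 ft³/s
Q = Σ qᵢ = 394.9 ft³/s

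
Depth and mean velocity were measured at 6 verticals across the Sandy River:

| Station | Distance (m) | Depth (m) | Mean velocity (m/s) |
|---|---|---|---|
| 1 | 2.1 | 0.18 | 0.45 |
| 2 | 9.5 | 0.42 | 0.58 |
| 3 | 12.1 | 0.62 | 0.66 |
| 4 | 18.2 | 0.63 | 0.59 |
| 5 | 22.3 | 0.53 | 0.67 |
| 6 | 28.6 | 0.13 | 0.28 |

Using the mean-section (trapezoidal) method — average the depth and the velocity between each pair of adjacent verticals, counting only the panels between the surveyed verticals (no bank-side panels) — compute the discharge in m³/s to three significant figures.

6.85 m³/s

Panel 1-2: Δb = 7.4 m, d̄ = (0.18+0.42)/2 = 0.3, v̄ = (0.45+0.58)/2 = 0.515 → q = 7.4×0.3×0.515 = 1.143 m³/s
Panel 2-3: Δb = 2.6 m, d̄ = (0.42+0.62)/2 = 0.52, v̄ = (0.58+0.66)/2 = 0.62 → q = 2.6×0.52×0.62 = 0.8382 m³/s
Panel 3-4: Δb = 6.1 m, d̄ = (0.62+0.63)/2 = 0.625, v̄ = (0.66+0.59)/2 = 0.625 → q = 6.1×0.625×0.625 = 2.383 m³/s
Panel 4-5: Δb = 4.1 m, d̄ = (0.63+0.53)/2 = 0.58, v̄ = (0.59+0.67)/2 = 0.63 → q = 4.1×0.58×0.63 = 1.498 m³/s
Panel 5-6: Δb = 6.3 m, d̄ = (0.53+0.13)/2 = 0.33, v̄ = (0.67+0.28)/2 = 0.475 → q = 6.3×0.33×0.475 = 0.9875 m³/s
Q = Σ q = 6.850 m³/s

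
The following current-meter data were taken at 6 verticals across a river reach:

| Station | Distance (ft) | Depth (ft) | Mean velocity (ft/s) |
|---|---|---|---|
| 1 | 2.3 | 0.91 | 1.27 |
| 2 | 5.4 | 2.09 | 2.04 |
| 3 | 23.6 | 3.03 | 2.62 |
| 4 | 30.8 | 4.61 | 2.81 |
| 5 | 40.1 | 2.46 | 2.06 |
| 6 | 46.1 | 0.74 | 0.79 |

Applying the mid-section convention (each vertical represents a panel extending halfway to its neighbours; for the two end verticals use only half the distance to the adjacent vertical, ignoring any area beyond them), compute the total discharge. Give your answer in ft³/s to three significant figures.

w_1 = (5.4 − 2.3)/2 = 1.55 ft; q_1 = 1.27 × 0.91 × 1.55 = 1.791 ft³/s
w_2 = (23.6 − 2.3)/2 = 10.65 ft; q_2 = 2.04 × 2.09 × 10.65 = 45.41 ft³/s
w_3 = (30.8 − 5.4)/2 = 12.7 ft; q_3 = 2.62 × 3.03 × 12.7 = 100.8 ft³/s
w_4 = (40.1 − 23.6)/2 = 8.25 ft; q_4 = 2.81 × 4.61 × 8.25 = 106.9 ft³/s
w_5 = (46.1 − 30.8)/2 = 7.65 ft; q_5 = 2.06 × 2.46 × 7.65 = 38.77 ft³/s
w_6 = (46.1 − 40.1)/2 = 3 ft; q_6 = 0.79 × 0.74 × 3 = 1.754 ft³/s
Q = Σ qᵢ = 295.4 ft³/s

295 ft³/s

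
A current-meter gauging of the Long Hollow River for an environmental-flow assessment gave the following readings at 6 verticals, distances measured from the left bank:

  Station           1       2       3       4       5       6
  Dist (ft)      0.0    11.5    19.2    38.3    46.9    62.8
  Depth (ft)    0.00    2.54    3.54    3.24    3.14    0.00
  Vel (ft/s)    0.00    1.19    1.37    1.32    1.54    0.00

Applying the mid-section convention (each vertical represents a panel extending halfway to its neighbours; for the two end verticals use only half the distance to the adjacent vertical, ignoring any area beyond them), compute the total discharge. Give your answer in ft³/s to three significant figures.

212 ft³/s

w_2 = (19.2 − 0.0)/2 = 9.6 ft; q_2 = 1.19 × 2.54 × 9.6 = 29.02 ft³/s
w_3 = (38.3 − 11.5)/2 = 13.4 ft; q_3 = 1.37 × 3.54 × 13.4 = 64.99 ft³/s
w_4 = (46.9 − 19.2)/2 = 13.85 ft; q_4 = 1.32 × 3.24 × 13.85 = 59.23 ft³/s
w_5 = (62.8 − 38.3)/2 = 12.25 ft; q_5 = 1.54 × 3.14 × 12.25 = 59.24 ft³/s
Stations 1, 6 contribute zero (depth or velocity is 0).
Q = Σ qᵢ = 212.5 ft³/s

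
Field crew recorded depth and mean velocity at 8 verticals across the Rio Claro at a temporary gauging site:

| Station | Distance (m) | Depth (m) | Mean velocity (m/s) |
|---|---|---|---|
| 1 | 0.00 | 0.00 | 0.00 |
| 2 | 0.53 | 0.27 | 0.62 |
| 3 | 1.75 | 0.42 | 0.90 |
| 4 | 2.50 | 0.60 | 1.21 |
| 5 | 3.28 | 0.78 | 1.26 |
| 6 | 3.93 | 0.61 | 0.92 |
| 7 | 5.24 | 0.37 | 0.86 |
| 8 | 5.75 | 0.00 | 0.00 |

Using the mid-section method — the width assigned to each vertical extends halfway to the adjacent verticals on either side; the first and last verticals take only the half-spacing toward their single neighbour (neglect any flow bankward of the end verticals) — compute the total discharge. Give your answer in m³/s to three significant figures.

w_2 = (1.75 − 0.00)/2 = 0.875 m; q_2 = 0.62 × 0.27 × 0.875 = 0.1465 m³/s
w_3 = (2.50 − 0.53)/2 = 0.985 m; q_3 = 0.90 × 0.42 × 0.985 = 0.3723 m³/s
w_4 = (3.28 − 1.75)/2 = 0.765 m; q_4 = 1.21 × 0.60 × 0.765 = 0.5554 m³/s
w_5 = (3.93 − 2.50)/2 = 0.715 m; q_5 = 1.26 × 0.78 × 0.715 = 0.7027 m³/s
w_6 = (5.24 − 3.28)/2 = 0.98 m; q_6 = 0.92 × 0.61 × 0.98 = 0.5500 m³/s
w_7 = (5.75 − 3.93)/2 = 0.91 m; q_7 = 0.86 × 0.37 × 0.91 = 0.2896 m³/s
Stations 1, 8 contribute zero (depth or velocity is 0).
Q = Σ qᵢ = 2.616 m³/s

2.62 m³/s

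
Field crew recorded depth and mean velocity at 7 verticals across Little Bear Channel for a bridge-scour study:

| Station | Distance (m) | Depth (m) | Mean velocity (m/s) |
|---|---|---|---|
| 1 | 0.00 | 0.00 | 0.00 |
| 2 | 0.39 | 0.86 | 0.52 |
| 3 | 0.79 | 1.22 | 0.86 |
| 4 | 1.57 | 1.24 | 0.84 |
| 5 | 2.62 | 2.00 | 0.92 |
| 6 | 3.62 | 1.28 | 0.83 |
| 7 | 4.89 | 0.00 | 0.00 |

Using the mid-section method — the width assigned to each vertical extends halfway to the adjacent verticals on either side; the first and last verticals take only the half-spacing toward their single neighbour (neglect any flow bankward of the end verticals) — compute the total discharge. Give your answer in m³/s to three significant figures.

w_2 = (0.79 − 0.00)/2 = 0.395 m; q_2 = 0.52 × 0.86 × 0.395 = 0.1766 m³/s
w_3 = (1.57 − 0.39)/2 = 0.59 m; q_3 = 0.86 × 1.22 × 0.59 = 0.6190 m³/s
w_4 = (2.62 − 0.79)/2 = 0.915 m; q_4 = 0.84 × 1.24 × 0.915 = 0.9531 m³/s
w_5 = (3.62 − 1.57)/2 = 1.025 m; q_5 = 0.92 × 2.00 × 1.025 = 1.886 m³/s
w_6 = (4.89 − 2.62)/2 = 1.135 m; q_6 = 0.83 × 1.28 × 1.135 = 1.206 m³/s
Stations 1, 7 contribute zero (depth or velocity is 0).
Q = Σ qᵢ = 4.841 m³/s

4.84 m³/s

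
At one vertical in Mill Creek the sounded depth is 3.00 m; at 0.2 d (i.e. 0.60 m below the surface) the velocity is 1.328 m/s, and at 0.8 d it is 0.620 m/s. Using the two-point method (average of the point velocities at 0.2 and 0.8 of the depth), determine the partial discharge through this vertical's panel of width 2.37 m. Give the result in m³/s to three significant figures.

6.93 m³/s

v̄ = (1.328 + 0.620) / 2 = 0.9740 m/s
q = v̄ × d × w = 0.9740 × 3.00 × 2.37 = 6.925 m³/s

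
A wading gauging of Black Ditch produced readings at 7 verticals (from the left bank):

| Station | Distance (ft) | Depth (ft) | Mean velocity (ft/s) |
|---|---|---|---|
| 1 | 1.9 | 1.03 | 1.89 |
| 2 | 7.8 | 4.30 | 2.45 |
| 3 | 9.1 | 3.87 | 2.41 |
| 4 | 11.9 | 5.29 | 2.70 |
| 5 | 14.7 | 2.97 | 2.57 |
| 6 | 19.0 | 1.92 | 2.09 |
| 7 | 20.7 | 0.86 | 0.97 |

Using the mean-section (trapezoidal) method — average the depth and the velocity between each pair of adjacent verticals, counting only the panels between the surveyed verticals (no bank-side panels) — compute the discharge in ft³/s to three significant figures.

138 ft³/s

Panel 1-2: Δb = 5.9 ft, d̄ = (1.03+4.30)/2 = 2.665, v̄ = (1.89+2.45)/2 = 2.17 → q = 5.9×2.665×2.17 = 34.12 ft³/s
Panel 2-3: Δb = 1.3 ft, d̄ = (4.30+3.87)/2 = 4.085, v̄ = (2.45+2.41)/2 = 2.43 → q = 1.3×4.085×2.43 = 12.90 ft³/s
Panel 3-4: Δb = 2.8 ft, d̄ = (3.87+5.29)/2 = 4.58, v̄ = (2.41+2.70)/2 = 2.555 → q = 2.8×4.58×2.555 = 32.77 ft³/s
Panel 4-5: Δb = 2.8 ft, d̄ = (5.29+2.97)/2 = 4.13, v̄ = (2.70+2.57)/2 = 2.635 → q = 2.8×4.13×2.635 = 30.47 ft³/s
Panel 5-6: Δb = 4.3 ft, d̄ = (2.97+1.92)/2 = 2.445, v̄ = (2.57+2.09)/2 = 2.33 → q = 4.3×2.445×2.33 = 24.50 ft³/s
Panel 6-7: Δb = 1.7 ft, d̄ = (1.92+0.86)/2 = 1.39, v̄ = (2.09+0.97)/2 = 1.53 → q = 1.7×1.39×1.53 = 3.615 ft³/s
Q = Σ q = 138.4 ft³/s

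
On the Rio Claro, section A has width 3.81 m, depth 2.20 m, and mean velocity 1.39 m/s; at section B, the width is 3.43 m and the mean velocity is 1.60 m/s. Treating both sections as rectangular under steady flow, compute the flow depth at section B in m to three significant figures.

Q = A₁V₁ = (3.81×2.20) × 1.39 = 11.65 m³/s
d₂ = Q/(b₂ V₂) = 11.65/(3.43×1.60) = 2.123 m

2.12 m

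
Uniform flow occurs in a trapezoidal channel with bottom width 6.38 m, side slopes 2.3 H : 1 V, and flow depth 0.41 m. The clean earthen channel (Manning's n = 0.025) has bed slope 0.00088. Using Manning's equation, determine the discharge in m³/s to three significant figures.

1.79 m³/s

A = (b + z·y)·y = (6.38 + 2.3×0.41)×0.41 = 3.002 m²
P = b + 2y√(1+z²) = 6.38 + 2×0.41×√(1+2.3²) = 8.437 m
R = A/P = 3.002/8.437 = 0.3559 m
Q = (1/n)·A·R^(2/3)·S^(1/2) = (1/0.025) × 3.002 × 0.3559^(2/3) × 0.00088^(1/2) = 1.789 m³/s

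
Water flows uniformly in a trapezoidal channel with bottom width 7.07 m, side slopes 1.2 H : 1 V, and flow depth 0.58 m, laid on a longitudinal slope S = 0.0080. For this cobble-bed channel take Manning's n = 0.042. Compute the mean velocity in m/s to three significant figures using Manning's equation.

A = (b + z·y)·y = (7.07 + 1.2×0.58)×0.58 = 4.504 m²
P = b + 2y√(1+z²) = 7.07 + 2×0.58×√(1+1.2²) = 8.882 m
R = A/P = 4.504/8.882 = 0.5071 m
Q = (1/n)·A·R^(2/3)·S^(1/2) = (1/0.042) × 4.504 × 0.5071^(2/3) × 0.0080^(1/2) = 6.100 m³/s
V = Q/A = 6.100/4.504 = 1.354 m/s

1.35 m/s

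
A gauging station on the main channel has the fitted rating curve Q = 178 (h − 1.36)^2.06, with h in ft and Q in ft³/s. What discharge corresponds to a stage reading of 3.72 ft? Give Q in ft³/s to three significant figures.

1040 ft³/s

Q = 178 × (3.72 − 1.36)^2.06 = 178 × 2.36^2.06 = 1044 ft³/s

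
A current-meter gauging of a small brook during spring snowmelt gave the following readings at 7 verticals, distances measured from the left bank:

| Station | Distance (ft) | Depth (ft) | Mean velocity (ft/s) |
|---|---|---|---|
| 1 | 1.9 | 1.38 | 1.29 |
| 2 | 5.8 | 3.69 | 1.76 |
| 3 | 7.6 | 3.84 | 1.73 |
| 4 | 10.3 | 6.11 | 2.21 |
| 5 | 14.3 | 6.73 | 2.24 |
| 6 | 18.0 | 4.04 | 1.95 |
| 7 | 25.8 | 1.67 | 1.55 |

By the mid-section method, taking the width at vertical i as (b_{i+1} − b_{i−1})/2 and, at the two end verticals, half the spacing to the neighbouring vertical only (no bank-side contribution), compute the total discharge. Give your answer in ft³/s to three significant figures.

196 ft³/s

w_1 = (5.8 − 1.9)/2 = 1.95 ft; q_1 = 1.29 × 1.38 × 1.95 = 3.471 ft³/s
w_2 = (7.6 − 1.9)/2 = 2.85 ft; q_2 = 1.76 × 3.69 × 2.85 = 18.51 ft³/s
w_3 = (10.3 − 5.8)/2 = 2.25 ft; q_3 = 1.73 × 3.84 × 2.25 = 14.95 ft³/s
w_4 = (14.3 − 7.6)/2 = 3.35 ft; q_4 = 2.21 × 6.11 × 3.35 = 45.24 ft³/s
w_5 = (18.0 − 10.3)/2 = 3.85 ft; q_5 = 2.24 × 6.73 × 3.85 = 58.04 ft³/s
w_6 = (25.8 − 14.3)/2 = 5.75 ft; q_6 = 1.95 × 4.04 × 5.75 = 45.30 ft³/s
w_7 = (25.8 − 18.0)/2 = 3.9 ft; q_7 = 1.55 × 1.67 × 3.9 = 10.10 ft³/s
Q = Σ qᵢ = 195.6 ft³/s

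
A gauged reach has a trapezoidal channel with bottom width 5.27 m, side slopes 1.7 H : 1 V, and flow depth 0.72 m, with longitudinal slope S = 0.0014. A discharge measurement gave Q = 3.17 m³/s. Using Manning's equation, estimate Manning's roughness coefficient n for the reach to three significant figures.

0.0382

A = (b + z·y)·y = (5.27 + 1.7×0.72)×0.72 = 4.676 m²
P = b + 2y√(1+z²) = 5.27 + 2×0.72×√(1+1.7²) = 8.110 m
R = A/P = 4.676/8.110 = 0.5765 m
n = (1/Q)·A·R^(2/3)·S^(1/2) = (1/3.17) × 4.676 × 0.6927 × 0.03742 = 0.03823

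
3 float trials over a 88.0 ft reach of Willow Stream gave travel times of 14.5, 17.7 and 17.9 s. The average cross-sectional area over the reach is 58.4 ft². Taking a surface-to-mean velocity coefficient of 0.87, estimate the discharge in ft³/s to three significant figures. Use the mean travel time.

t̄ = (14.5 + 17.7 + 17.9) / 3 = 16.7 s
v_surface = L / t̄ = 88.0 / 16.7 = 5.269 ft/s
v_mean = 0.87 × 5.269 = 4.584 ft/s
Q = A × v_mean = 58.4 × 4.584 = 267.7 ft³/s

268 ft³/s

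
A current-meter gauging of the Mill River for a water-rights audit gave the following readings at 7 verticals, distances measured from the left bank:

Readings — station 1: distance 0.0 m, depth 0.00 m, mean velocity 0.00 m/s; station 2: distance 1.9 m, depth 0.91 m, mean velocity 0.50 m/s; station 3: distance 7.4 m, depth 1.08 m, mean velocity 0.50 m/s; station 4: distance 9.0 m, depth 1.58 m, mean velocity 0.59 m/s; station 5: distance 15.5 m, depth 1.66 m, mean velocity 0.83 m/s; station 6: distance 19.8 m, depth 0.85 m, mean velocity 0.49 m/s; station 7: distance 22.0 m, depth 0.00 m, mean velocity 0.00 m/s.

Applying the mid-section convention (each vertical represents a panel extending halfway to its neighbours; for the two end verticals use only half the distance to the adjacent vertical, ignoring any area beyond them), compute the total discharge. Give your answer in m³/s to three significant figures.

16.2 m³/s

w_2 = (7.4 − 0.0)/2 = 3.7 m; q_2 = 0.50 × 0.91 × 3.7 = 1.684 m³/s
w_3 = (9.0 − 1.9)/2 = 3.55 m; q_3 = 0.50 × 1.08 × 3.55 = 1.917 m³/s
w_4 = (15.5 − 7.4)/2 = 4.05 m; q_4 = 0.59 × 1.58 × 4.05 = 3.775 m³/s
w_5 = (19.8 − 9.0)/2 = 5.4 m; q_5 = 0.83 × 1.66 × 5.4 = 7.440 m³/s
w_6 = (22.0 − 15.5)/2 = 3.25 m; q_6 = 0.49 × 0.85 × 3.25 = 1.354 m³/s
Stations 1, 7 contribute zero (depth or velocity is 0).
Q = Σ qᵢ = 16.17 m³/s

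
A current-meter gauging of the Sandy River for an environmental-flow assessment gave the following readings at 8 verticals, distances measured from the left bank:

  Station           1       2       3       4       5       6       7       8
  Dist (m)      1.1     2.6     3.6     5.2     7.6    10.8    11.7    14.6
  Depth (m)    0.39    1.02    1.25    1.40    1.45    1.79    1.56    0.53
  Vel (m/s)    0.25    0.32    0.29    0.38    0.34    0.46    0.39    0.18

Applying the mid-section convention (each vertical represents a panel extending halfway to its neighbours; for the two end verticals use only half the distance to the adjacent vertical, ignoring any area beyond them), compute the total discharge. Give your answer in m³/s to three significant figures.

w_1 = (2.6 − 1.1)/2 = 0.75 m; q_1 = 0.25 × 0.39 × 0.75 = 0.07313 m³/s
w_2 = (3.6 − 1.1)/2 = 1.25 m; q_2 = 0.32 × 1.02 × 1.25 = 0.4080 m³/s
w_3 = (5.2 − 2.6)/2 = 1.3 m; q_3 = 0.29 × 1.25 × 1.3 = 0.4713 m³/s
w_4 = (7.6 − 3.6)/2 = 2 m; q_4 = 0.38 × 1.40 × 2 = 1.064 m³/s
w_5 = (10.8 − 5.2)/2 = 2.8 m; q_5 = 0.34 × 1.45 × 2.8 = 1.380 m³/s
w_6 = (11.7 − 7.6)/2 = 2.05 m; q_6 = 0.46 × 1.79 × 2.05 = 1.688 m³/s
w_7 = (14.6 − 10.8)/2 = 1.9 m; q_7 = 0.39 × 1.56 × 1.9 = 1.156 m³/s
w_8 = (14.6 − 11.7)/2 = 1.45 m; q_8 = 0.18 × 0.53 × 1.45 = 0.1383 m³/s
Q = Σ qᵢ = 6.379 m³/s

6.38 m³/s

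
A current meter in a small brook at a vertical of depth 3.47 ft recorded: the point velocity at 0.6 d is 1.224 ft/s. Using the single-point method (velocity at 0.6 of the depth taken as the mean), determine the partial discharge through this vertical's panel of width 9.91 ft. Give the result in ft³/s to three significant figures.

42.1 ft³/s

v̄ = v₀.₆ = 1.224 ft/s
q = v̄ × d × w = 1.224 × 3.47 × 9.91 = 42.09 ft³/s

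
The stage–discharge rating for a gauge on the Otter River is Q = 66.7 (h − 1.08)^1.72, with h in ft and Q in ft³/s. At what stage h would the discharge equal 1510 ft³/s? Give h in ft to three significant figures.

h − h₀ = (Q/C)^(1/b) = (1510/66.7)^(1/1.72) = 6.133 ft
h = 1.08 + 6.133 = 7.213 ft

7.21 ft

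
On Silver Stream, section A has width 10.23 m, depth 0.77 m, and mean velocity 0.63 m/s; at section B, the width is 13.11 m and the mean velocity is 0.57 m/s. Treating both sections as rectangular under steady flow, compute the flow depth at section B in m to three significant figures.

0.664 m

Q = A₁V₁ = (10.23×0.77) × 0.63 = 4.963 m³/s
d₂ = Q/(b₂ V₂) = 4.963/(13.11×0.57) = 0.6641 m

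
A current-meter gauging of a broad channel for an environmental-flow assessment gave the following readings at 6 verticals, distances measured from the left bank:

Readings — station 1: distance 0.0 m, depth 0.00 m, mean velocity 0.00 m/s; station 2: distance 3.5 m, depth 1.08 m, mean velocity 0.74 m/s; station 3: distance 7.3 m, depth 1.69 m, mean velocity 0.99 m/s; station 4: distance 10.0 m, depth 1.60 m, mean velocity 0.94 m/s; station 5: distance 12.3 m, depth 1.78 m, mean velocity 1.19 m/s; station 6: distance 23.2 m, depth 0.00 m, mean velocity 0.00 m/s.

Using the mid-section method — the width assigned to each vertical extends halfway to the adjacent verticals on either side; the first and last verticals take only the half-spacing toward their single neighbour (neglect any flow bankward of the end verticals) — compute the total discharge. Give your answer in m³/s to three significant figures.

w_2 = (7.3 − 0.0)/2 = 3.65 m; q_2 = 0.74 × 1.08 × 3.65 = 2.917 m³/s
w_3 = (10.0 − 3.5)/2 = 3.25 m; q_3 = 0.99 × 1.69 × 3.25 = 5.438 m³/s
w_4 = (12.3 − 7.3)/2 = 2.5 m; q_4 = 0.94 × 1.60 × 2.5 = 3.760 m³/s
w_5 = (23.2 − 10.0)/2 = 6.6 m; q_5 = 1.19 × 1.78 × 6.6 = 13.98 m³/s
Stations 1, 6 contribute zero (depth or velocity is 0).
Q = Σ qᵢ = 26.09 m³/s

26.1 m³/s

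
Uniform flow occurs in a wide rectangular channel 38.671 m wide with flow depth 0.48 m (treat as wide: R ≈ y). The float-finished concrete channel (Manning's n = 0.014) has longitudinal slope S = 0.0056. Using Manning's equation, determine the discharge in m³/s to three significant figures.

A = b·y = 38.671 × 0.48 = 18.56 m²
Wide channel: R ≈ y = 0.48 m
Q = (1/n)·A·R^(2/3)·S^(1/2) = (1/0.014) × 18.56 × 0.4800^(2/3) × 0.0056^(1/2) = 60.83 m³/s

60.8 m³/s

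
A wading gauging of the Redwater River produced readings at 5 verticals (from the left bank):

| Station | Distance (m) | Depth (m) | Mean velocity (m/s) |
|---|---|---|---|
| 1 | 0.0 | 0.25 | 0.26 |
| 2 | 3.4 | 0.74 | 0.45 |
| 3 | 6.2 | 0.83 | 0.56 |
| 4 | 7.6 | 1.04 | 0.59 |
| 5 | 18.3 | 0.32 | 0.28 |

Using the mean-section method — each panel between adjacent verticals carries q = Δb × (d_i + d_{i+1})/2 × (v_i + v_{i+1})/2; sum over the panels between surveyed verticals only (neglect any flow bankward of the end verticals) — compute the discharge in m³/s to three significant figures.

Panel 1-2: Δb = 3.4 m, d̄ = (0.25+0.74)/2 = 0.495, v̄ = (0.26+0.45)/2 = 0.355 → q = 3.4×0.495×0.355 = 0.5975 m³/s
Panel 2-3: Δb = 2.8 m, d̄ = (0.74+0.83)/2 = 0.785, v̄ = (0.45+0.56)/2 = 0.505 → q = 2.8×0.785×0.505 = 1.110 m³/s
Panel 3-4: Δb = 1.4 m, d̄ = (0.83+1.04)/2 = 0.935, v̄ = (0.56+0.59)/2 = 0.575 → q = 1.4×0.935×0.575 = 0.7527 m³/s
Panel 4-5: Δb = 10.7 m, d̄ = (1.04+0.32)/2 = 0.68, v̄ = (0.59+0.28)/2 = 0.435 → q = 10.7×0.68×0.435 = 3.165 m³/s
Q = Σ q = 5.625 m³/s

5.63 m³/s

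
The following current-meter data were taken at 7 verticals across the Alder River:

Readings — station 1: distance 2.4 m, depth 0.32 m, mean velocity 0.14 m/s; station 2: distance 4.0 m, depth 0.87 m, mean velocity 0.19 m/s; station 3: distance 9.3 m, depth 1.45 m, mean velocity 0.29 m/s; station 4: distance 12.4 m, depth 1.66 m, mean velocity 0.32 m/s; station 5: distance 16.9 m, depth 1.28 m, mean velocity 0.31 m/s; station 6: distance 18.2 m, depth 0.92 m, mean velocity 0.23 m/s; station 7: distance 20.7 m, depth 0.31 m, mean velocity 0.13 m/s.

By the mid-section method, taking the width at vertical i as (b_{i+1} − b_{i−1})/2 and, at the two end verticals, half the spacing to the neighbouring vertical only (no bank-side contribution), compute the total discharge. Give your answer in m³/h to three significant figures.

21600 m³/h

w_1 = (4.0 − 2.4)/2 = 0.8 m; q_1 = 0.14 × 0.32 × 0.8 = 0.03584 m³/s
w_2 = (9.3 − 2.4)/2 = 3.45 m; q_2 = 0.19 × 0.87 × 3.45 = 0.5703 m³/s
w_3 = (12.4 − 4.0)/2 = 4.2 m; q_3 = 0.29 × 1.45 × 4.2 = 1.766 m³/s
w_4 = (16.9 − 9.3)/2 = 3.8 m; q_4 = 0.32 × 1.66 × 3.8 = 2.019 m³/s
w_5 = (18.2 − 12.4)/2 = 2.9 m; q_5 = 0.31 × 1.28 × 2.9 = 1.151 m³/s
w_6 = (20.7 − 16.9)/2 = 1.9 m; q_6 = 0.23 × 0.92 × 1.9 = 0.4020 m³/s
w_7 = (20.7 − 18.2)/2 = 1.25 m; q_7 = 0.13 × 0.31 × 1.25 = 0.05038 m³/s
Q = Σ qᵢ = 5.994 m³/s
= 5.994 × 3600 = 21580 m³/h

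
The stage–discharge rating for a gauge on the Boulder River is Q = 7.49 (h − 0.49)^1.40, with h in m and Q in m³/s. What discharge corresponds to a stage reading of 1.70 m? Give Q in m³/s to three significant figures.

Q = 7.49 × (1.70 − 0.49)^1.40 = 7.49 × 1.21^1.40 = 9.781 m³/s

9.78 m³/s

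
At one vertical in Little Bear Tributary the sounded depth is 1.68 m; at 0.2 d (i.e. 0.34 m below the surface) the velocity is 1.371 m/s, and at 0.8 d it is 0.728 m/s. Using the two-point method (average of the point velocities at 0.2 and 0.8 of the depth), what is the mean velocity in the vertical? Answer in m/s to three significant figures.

v̄ = (1.371 + 0.728) / 2 = 1.050 m/s

1.05 m/s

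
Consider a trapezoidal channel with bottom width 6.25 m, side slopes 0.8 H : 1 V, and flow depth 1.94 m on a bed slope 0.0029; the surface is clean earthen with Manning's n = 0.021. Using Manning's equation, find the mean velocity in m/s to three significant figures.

3.13 m/s

A = (b + z·y)·y = (6.25 + 0.8×1.94)×1.94 = 15.14 m²
P = b + 2y√(1+z²) = 6.25 + 2×1.94×√(1+0.8²) = 11.22 m
R = A/P = 15.14/11.22 = 1.349 m
Q = (1/n)·A·R^(2/3)·S^(1/2) = (1/0.021) × 15.14 × 1.349^(2/3) × 0.0029^(1/2) = 47.39 m³/s
V = Q/A = 47.39/15.14 = 3.131 m/s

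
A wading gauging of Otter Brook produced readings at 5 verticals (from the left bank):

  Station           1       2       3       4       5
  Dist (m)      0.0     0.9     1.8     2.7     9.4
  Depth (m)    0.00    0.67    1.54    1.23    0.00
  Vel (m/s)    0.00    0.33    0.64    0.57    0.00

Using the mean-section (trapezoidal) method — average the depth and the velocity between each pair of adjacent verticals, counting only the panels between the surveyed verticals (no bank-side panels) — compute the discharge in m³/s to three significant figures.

Panel 1-2: Δb = 0.9 m, d̄ = (0.00+0.67)/2 = 0.335, v̄ = (0.00+0.33)/2 = 0.165 → q = 0.9×0.335×0.165 = 0.04975 m³/s
Panel 2-3: Δb = 0.9 m, d̄ = (0.67+1.54)/2 = 1.105, v̄ = (0.33+0.64)/2 = 0.485 → q = 0.9×1.105×0.485 = 0.4823 m³/s
Panel 3-4: Δb = 0.9 m, d̄ = (1.54+1.23)/2 = 1.385, v̄ = (0.64+0.57)/2 = 0.605 → q = 0.9×1.385×0.605 = 0.7541 m³/s
Panel 4-5: Δb = 6.7 m, d̄ = (1.23+0.00)/2 = 0.615, v̄ = (0.57+0.00)/2 = 0.285 → q = 6.7×0.615×0.285 = 1.174 m³/s
Q = Σ q = 2.461 m³/s

2.46 m³/s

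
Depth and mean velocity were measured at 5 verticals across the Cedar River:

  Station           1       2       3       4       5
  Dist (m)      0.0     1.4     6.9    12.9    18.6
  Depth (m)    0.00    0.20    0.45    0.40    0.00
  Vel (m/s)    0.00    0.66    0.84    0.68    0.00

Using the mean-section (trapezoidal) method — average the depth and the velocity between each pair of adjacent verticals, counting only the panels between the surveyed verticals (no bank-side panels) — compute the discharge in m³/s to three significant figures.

3.71 m³/s

Panel 1-2: Δb = 1.4 m, d̄ = (0.00+0.20)/2 = 0.1, v̄ = (0.00+0.66)/2 = 0.33 → q = 1.4×0.1×0.33 = 0.04620 m³/s
Panel 2-3: Δb = 5.5 m, d̄ = (0.20+0.45)/2 = 0.325, v̄ = (0.66+0.84)/2 = 0.75 → q = 5.5×0.325×0.75 = 1.341 m³/s
Panel 3-4: Δb = 6 m, d̄ = (0.45+0.40)/2 = 0.425, v̄ = (0.84+0.68)/2 = 0.76 → q = 6×0.425×0.76 = 1.938 m³/s
Panel 4-5: Δb = 5.7 m, d̄ = (0.40+0.00)/2 = 0.2, v̄ = (0.68+0.00)/2 = 0.34 → q = 5.7×0.2×0.34 = 0.3876 m³/s
Q = Σ q = 3.712 m³/s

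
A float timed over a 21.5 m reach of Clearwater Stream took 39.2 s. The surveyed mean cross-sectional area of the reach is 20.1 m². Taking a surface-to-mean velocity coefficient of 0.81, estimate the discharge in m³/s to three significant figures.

v_surface = L / t̄ = 21.5 / 39.2 = 0.5485 m/s
v_mean = 0.81 × 0.5485 = 0.4443 m/s
Q = A × v_mean = 20.1 × 0.4443 = 8.930 m³/s

8.93 m³/s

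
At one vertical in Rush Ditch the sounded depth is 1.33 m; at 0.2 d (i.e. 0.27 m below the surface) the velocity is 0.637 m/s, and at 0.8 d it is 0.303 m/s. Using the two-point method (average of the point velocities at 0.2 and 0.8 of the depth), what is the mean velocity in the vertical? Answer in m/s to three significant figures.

v̄ = (0.637 + 0.303) / 2 = 0.4700 m/s

0.470 m/s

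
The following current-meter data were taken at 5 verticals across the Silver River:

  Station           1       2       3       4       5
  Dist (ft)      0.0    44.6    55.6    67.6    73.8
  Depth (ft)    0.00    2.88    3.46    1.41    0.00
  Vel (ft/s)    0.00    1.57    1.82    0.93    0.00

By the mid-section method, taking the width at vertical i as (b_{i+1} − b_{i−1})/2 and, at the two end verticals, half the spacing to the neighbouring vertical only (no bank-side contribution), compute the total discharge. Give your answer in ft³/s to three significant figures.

w_2 = (55.6 − 0.0)/2 = 27.8 ft; q_2 = 1.57 × 2.88 × 27.8 = 125.7 ft³/s
w_3 = (67.6 − 44.6)/2 = 11.5 ft; q_3 = 1.82 × 3.46 × 11.5 = 72.42 ft³/s
w_4 = (73.8 − 55.6)/2 = 9.1 ft; q_4 = 0.93 × 1.41 × 9.1 = 11.93 ft³/s
Stations 1, 5 contribute zero (depth or velocity is 0).
Q = Σ qᵢ = 210.1 ft³/s

210 ft³/s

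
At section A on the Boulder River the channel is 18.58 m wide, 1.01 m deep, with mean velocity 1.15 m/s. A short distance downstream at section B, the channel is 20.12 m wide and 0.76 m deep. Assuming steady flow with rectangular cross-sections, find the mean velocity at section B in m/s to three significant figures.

Q = A₁V₁ = (18.58×1.01) × 1.15 = 21.58 m³/s
A₂ = 20.12 × 0.76 = 15.29 m²
V₂ = Q/A₂ = 21.58/15.29 = 1.411 m/s

1.41 m/s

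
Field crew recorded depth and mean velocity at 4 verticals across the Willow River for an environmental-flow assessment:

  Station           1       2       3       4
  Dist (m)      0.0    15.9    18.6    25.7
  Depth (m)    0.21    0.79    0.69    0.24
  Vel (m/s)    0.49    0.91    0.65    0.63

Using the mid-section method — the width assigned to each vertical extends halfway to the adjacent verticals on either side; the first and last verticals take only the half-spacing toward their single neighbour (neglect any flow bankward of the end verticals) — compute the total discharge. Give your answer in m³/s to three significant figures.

10.2 m³/s

w_1 = (15.9 − 0.0)/2 = 7.95 m; q_1 = 0.49 × 0.21 × 7.95 = 0.8181 m³/s
w_2 = (18.6 − 0.0)/2 = 9.3 m; q_2 = 0.91 × 0.79 × 9.3 = 6.686 m³/s
w_3 = (25.7 − 15.9)/2 = 4.9 m; q_3 = 0.65 × 0.69 × 4.9 = 2.198 m³/s
w_4 = (25.7 − 18.6)/2 = 3.55 m; q_4 = 0.63 × 0.24 × 3.55 = 0.5368 m³/s
Q = Σ qᵢ = 10.24 m³/s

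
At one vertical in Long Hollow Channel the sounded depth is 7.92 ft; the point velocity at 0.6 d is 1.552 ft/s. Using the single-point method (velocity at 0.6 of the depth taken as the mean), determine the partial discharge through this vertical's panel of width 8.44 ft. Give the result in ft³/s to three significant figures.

v̄ = v₀.₆ = 1.552 ft/s
q = v̄ × d × w = 1.552 × 7.92 × 8.44 = 103.7 ft³/s

104 ft³/s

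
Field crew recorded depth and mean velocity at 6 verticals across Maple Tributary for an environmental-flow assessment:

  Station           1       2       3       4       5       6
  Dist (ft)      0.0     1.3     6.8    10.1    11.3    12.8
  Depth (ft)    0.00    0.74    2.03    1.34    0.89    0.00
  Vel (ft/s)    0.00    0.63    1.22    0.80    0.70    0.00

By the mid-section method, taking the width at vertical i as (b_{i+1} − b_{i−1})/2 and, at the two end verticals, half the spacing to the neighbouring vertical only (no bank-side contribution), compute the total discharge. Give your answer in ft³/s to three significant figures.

w_2 = (6.8 − 0.0)/2 = 3.4 ft; q_2 = 0.63 × 0.74 × 3.4 = 1.585 ft³/s
w_3 = (10.1 − 1.3)/2 = 4.4 ft; q_3 = 1.22 × 2.03 × 4.4 = 10.90 ft³/s
w_4 = (11.3 − 6.8)/2 = 2.25 ft; q_4 = 0.80 × 1.34 × 2.25 = 2.412 ft³/s
w_5 = (12.8 − 10.1)/2 = 1.35 ft; q_5 = 0.70 × 0.89 × 1.35 = 0.8411 ft³/s
Stations 1, 6 contribute zero (depth or velocity is 0).
Q = Σ qᵢ = 15.74 ft³/s

15.7 ft³/s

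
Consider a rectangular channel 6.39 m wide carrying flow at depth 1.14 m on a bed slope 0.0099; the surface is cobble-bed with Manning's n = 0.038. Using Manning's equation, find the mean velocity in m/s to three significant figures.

A = b·y = 6.39 × 1.14 = 7.285 m²
P = b + 2y = 6.39 + 2×1.14 = 8.670 m
R = A/P = 7.285/8.670 = 0.8402 m
Q = (1/n)·A·R^(2/3)·S^(1/2) = (1/0.038) × 7.285 × 0.8402^(2/3) × 0.0099^(1/2) = 16.98 m³/s
V = Q/A = 16.98/7.285 = 2.331 m/s

2.33 m/s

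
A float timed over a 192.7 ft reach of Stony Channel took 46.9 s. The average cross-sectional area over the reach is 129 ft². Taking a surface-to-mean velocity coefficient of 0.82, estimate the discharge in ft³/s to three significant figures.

435 ft³/s

v_surface = L / t̄ = 192.7 / 46.9 = 4.109 ft/s
v_mean = 0.82 × 4.109 = 3.369 ft/s
Q = A × v_mean = 129 × 3.369 = 434.6 ft³/s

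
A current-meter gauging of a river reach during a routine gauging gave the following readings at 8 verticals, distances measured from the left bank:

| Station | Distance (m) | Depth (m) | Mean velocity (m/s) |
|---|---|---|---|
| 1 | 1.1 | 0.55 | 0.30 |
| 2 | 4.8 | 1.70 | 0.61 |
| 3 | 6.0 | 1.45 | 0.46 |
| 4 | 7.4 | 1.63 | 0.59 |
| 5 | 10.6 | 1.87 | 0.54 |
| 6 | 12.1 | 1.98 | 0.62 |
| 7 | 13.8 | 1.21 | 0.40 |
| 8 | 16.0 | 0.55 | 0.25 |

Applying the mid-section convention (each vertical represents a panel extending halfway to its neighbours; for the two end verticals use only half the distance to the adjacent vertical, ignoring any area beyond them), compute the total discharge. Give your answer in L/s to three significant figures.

11400 L/s

w_1 = (4.8 − 1.1)/2 = 1.85 m; q_1 = 0.30 × 0.55 × 1.85 = 0.3053 m³/s
w_2 = (6.0 − 1.1)/2 = 2.45 m; q_2 = 0.61 × 1.70 × 2.45 = 2.541 m³/s
w_3 = (7.4 − 4.8)/2 = 1.3 m; q_3 = 0.46 × 1.45 × 1.3 = 0.8671 m³/s
w_4 = (10.6 − 6.0)/2 = 2.3 m; q_4 = 0.59 × 1.63 × 2.3 = 2.212 m³/s
w_5 = (12.1 − 7.4)/2 = 2.35 m; q_5 = 0.54 × 1.87 × 2.35 = 2.373 m³/s
w_6 = (13.8 − 10.6)/2 = 1.6 m; q_6 = 0.62 × 1.98 × 1.6 = 1.964 m³/s
w_7 = (16.0 − 12.1)/2 = 1.95 m; q_7 = 0.40 × 1.21 × 1.95 = 0.9438 m³/s
w_8 = (16.0 − 13.8)/2 = 1.1 m; q_8 = 0.25 × 0.55 × 1.1 = 0.1513 m³/s
Q = Σ qᵢ = 11.36 m³/s
= 11.36 × 1000 = 11360 L/s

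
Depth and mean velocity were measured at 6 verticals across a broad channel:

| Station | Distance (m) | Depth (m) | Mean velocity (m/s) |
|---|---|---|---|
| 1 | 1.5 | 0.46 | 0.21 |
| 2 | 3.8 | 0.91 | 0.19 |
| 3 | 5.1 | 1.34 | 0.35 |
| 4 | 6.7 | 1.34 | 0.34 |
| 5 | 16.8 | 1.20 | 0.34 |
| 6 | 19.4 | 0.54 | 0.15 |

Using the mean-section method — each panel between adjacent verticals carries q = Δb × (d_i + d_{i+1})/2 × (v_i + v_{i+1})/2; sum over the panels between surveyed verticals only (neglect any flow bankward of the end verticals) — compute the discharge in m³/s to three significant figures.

Panel 1-2: Δb = 2.3 m, d̄ = (0.46+0.91)/2 = 0.685, v̄ = (0.21+0.19)/2 = 0.2 → q = 2.3×0.685×0.2 = 0.3151 m³/s
Panel 2-3: Δb = 1.3 m, d̄ = (0.91+1.34)/2 = 1.125, v̄ = (0.19+0.35)/2 = 0.27 → q = 1.3×1.125×0.27 = 0.3949 m³/s
Panel 3-4: Δb = 1.6 m, d̄ = (1.34+1.34)/2 = 1.34, v̄ = (0.35+0.34)/2 = 0.345 → q = 1.6×1.34×0.345 = 0.7397 m³/s
Panel 4-5: Δb = 10.1 m, d̄ = (1.34+1.20)/2 = 1.27, v̄ = (0.34+0.34)/2 = 0.34 → q = 10.1×1.27×0.34 = 4.361 m³/s
Panel 5-6: Δb = 2.6 m, d̄ = (1.20+0.54)/2 = 0.87, v̄ = (0.34+0.15)/2 = 0.245 → q = 2.6×0.87×0.245 = 0.5542 m³/s
Q = Σ q = 6.365 m³/s

6.37 m³/s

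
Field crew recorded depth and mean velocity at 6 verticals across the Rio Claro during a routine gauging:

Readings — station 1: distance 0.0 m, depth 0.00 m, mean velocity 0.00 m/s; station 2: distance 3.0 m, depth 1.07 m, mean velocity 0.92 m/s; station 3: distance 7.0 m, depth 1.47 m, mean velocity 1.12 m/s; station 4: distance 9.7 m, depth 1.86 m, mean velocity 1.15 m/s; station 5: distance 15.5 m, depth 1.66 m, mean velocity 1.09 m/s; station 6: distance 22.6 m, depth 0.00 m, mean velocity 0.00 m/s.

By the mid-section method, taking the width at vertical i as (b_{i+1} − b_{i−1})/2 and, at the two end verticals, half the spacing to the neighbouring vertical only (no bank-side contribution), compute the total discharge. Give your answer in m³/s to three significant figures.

w_2 = (7.0 − 0.0)/2 = 3.5 m; q_2 = 0.92 × 1.07 × 3.5 = 3.445 m³/s
w_3 = (9.7 − 3.0)/2 = 3.35 m; q_3 = 1.12 × 1.47 × 3.35 = 5.515 m³/s
w_4 = (15.5 − 7.0)/2 = 4.25 m; q_4 = 1.15 × 1.86 × 4.25 = 9.091 m³/s
w_5 = (22.6 − 9.7)/2 = 6.45 m; q_5 = 1.09 × 1.66 × 6.45 = 11.67 m³/s
Stations 1, 6 contribute zero (depth or velocity is 0).
Q = Σ qᵢ = 29.72 m³/s

29.7 m³/s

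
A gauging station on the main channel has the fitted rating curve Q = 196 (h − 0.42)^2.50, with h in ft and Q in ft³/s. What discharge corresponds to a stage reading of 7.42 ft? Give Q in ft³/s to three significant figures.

Q = 196 × (7.42 − 0.42)^2.50 = 196 × 7^2.50 = 25410 ft³/s

25400 ft³/s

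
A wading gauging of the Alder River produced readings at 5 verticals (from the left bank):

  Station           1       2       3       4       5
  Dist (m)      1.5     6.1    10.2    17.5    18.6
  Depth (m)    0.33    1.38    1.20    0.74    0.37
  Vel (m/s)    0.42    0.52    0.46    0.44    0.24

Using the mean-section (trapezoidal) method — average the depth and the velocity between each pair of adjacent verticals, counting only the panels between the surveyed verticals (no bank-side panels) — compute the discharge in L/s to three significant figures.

Panel 1-2: Δb = 4.6 m, d̄ = (0.33+1.38)/2 = 0.855, v̄ = (0.42+0.52)/2 = 0.47 → q = 4.6×0.855×0.47 = 1.849 m³/s
Panel 2-3: Δb = 4.1 m, d̄ = (1.38+1.20)/2 = 1.29, v̄ = (0.52+0.46)/2 = 0.49 → q = 4.1×1.29×0.49 = 2.592 m³/s
Panel 3-4: Δb = 7.3 m, d̄ = (1.20+0.74)/2 = 0.97, v̄ = (0.46+0.44)/2 = 0.45 → q = 7.3×0.97×0.45 = 3.186 m³/s
Panel 4-5: Δb = 1.1 m, d̄ = (0.74+0.37)/2 = 0.555, v̄ = (0.44+0.24)/2 = 0.34 → q = 1.1×0.555×0.34 = 0.2076 m³/s
Q = Σ q = 7.834 m³/s
= 7.834 × 1000 = 7834 L/s

7830 L/s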